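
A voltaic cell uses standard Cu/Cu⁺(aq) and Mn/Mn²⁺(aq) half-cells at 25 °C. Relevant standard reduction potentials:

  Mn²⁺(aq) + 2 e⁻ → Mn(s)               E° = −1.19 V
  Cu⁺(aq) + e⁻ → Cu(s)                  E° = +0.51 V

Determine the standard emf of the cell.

+1.70 V

The Cu⁺/Cu couple has the higher E°, so Cu ion is reduced (cathode) and Mn is oxidized (anode).
E°cell = E°(cathode) − E°(anode) = +0.51 − (−1.19) = +1.70 V.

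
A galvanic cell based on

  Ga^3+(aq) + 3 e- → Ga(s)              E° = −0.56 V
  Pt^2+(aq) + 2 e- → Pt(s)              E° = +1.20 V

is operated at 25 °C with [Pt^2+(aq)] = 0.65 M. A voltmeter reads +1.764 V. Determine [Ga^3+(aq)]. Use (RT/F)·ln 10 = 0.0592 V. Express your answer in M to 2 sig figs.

The Pt²⁺/Pt couple has the larger reduction potential, so it is the cathode: E°cell = +1.20 − (−0.56) = +1.76 V and n = 6.
From the Nernst equation, log Q = n(E° − E)/0.0592 = 6·(+1.76 − (+1.764))/0.0592 = −0.405.
For 3 Pt^2+(aq) + 2 Ga(s) → 3 Pt(s) + 2 Ga^3+(aq), the reaction quotient is Q = [Ga^3+(aq)]^2 / [Pt^2+(aq)]^3.
Solving for the unknown gives log [Ga^3+(aq)] = −0.483, so [Ga^3+(aq)] ≈ 0.33 M.

0.33 M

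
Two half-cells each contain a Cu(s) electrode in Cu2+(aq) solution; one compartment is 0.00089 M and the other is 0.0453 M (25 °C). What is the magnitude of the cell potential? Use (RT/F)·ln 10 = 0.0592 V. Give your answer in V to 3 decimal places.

For a concentration cell E°cell = 0, since both electrodes use the same couple.
The compartment with the higher Cu2+(aq) concentration (0.0453 M) acts as the cathode; ions are reduced there and produced at the dilute (0.00089 M) anode.
With n = 2, Ecell = −(0.0592/2)·log([dilute]/[conc]) = −(0.0592/2)·log(0.00089/0.0453) = +0.051 V.

0.051 V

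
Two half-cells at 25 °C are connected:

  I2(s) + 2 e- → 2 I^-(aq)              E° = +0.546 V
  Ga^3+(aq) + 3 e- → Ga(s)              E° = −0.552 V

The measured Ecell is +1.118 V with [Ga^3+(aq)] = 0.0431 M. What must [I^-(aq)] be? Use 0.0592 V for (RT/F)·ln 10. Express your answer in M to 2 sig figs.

The I₂/I⁻ couple has the larger reduction potential, so it is the cathode: E°cell = +0.546 − (−0.552) = +1.098 V and n = 6.
From the Nernst equation, log Q = n(E° − E)/0.0592 = 6·(+1.098 − (+1.118))/0.0592 = −2.027.
Balancing electrons gives 3 I2(s) + 2 Ga(s) → 6 I^-(aq) + 2 Ga^3+(aq); thus Q = [I^-(aq)]^6·[Ga^3+(aq)]^2.
Substituting the known concentrations and solving, log [I^-(aq)] = 0.117 and [I^-(aq)] = 1.3 M.

1.3 M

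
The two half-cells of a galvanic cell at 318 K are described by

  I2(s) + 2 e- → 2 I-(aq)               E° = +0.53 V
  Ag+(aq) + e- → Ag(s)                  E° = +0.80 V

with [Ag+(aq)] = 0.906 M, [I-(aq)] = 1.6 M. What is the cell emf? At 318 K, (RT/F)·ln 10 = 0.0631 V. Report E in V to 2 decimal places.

Ag⁺/Ag is reduced (cathode, E° = +0.80 V) and I₂/I⁻ is oxidized (anode).
E°cell = E°cat − E°an = +0.80 − (+0.53) = +0.27 V; n = 2.
The balanced reaction is 2 Ag+(aq) + 2 I-(aq) → 2 Ag(s) + I2(s), so Q = 1 / ([Ag+(aq)]^2·[I-(aq)]^2) = 0.476 and log Q = −0.322.
Applying E = E° − (RT ln10/nF)·log Q gives +0.27 − (0.0631/2)(−0.322) = +0.28 V.

+0.28 V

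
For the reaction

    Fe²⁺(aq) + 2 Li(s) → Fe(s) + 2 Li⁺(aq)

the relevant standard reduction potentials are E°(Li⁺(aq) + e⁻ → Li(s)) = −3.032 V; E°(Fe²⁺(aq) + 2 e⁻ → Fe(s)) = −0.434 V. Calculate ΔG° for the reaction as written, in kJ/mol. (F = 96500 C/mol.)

−501 kJ/mol

In the reaction as written Fe²⁺(aq) is reduced, so the Fe²⁺/Fe couple is the cathode and Li⁺/Li is the anode.
E°cell = −0.434 − (−3.032) = +2.598 V; balancing electrons gives n = 2.
ΔG° = −nFE°cell = −(2)(96500)(+2.598) J/mol = −501 kJ/mol.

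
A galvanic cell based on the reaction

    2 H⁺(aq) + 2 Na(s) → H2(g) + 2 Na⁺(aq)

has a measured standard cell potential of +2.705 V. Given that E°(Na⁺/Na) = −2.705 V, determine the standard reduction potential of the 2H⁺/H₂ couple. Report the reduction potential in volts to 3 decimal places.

+0.000 V

In the reaction as written the 2H⁺/H₂ couple is reduced (cathode) and Na⁺/Na is oxidized (anode), so E°cell = E°(2H⁺/H₂) − E°(Na⁺/Na).
E°(2H⁺/H₂) = E°cell + E°(anode) = +2.705 + (−2.705) = +0.000 V.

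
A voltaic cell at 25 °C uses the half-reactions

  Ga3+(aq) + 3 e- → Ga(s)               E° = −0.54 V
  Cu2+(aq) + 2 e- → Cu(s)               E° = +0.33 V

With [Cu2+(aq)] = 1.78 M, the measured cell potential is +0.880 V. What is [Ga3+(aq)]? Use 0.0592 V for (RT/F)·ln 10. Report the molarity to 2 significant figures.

0.74 M

The Cu²⁺/Cu couple has the larger reduction potential, so it is the cathode: E°cell = +0.33 − (−0.54) = +0.87 V and n = 6.
From the Nernst equation, log Q = n(E° − E)/0.0592 = 6·(+0.87 − (+0.880))/0.0592 = −1.014.
For 3 Cu2+(aq) + 2 Ga(s) → 3 Cu(s) + 2 Ga3+(aq), the reaction quotient is Q = [Ga3+(aq)]^2 / [Cu2+(aq)]^3.
Substituting the known concentrations and solving, log [Ga3+(aq)] = −0.131 and [Ga3+(aq)] = 0.74 M.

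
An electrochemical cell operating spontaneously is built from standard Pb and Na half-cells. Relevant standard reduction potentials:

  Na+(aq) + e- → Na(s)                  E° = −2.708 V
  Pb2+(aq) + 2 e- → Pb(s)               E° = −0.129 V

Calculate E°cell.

+2.579 V

Of the two couples in this cell, the one with the more positive reduction potential is reduced at the cathode: here that is Pb²⁺/Pb (−0.129 V); Na⁺/Na (−2.708 V) is the anode.
E°cell = E°(cathode) − E°(anode) = −0.129 − (−2.708) = +2.579 V.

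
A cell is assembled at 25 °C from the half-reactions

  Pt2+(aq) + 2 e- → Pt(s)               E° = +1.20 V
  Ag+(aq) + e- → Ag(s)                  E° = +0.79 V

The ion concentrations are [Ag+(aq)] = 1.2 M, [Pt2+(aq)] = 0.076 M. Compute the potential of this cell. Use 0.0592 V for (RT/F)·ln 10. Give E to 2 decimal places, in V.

+0.37 V

Pt²⁺/Pt is reduced (cathode, E° = +1.20 V) and Ag⁺/Ag is oxidized (anode).
E°cell = E°cat − E°an = +1.20 − (+0.79) = +0.41 V; n = 2.
For the overall reaction Pt2+(aq) + 2 Ag(s) → Pt(s) + 2 Ag+(aq), Q = [Ag+(aq)]^2 / [Pt2+(aq)] = 18.9, giving log Q = 1.278.
Applying E = E° − (RT ln10/nF)·log Q gives +0.41 − (0.0592/2)(1.278) = +0.37 V.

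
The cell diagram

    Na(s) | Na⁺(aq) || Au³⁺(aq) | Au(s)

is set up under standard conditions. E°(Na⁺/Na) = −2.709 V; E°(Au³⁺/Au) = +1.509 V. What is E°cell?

By convention the left-hand electrode in cell notation is the anode (oxidation) and the right-hand electrode is the cathode (reduction).
E°cell = E°(right) − E°(left) = +1.509 − (−2.709) = +4.218 V.

+4.218 V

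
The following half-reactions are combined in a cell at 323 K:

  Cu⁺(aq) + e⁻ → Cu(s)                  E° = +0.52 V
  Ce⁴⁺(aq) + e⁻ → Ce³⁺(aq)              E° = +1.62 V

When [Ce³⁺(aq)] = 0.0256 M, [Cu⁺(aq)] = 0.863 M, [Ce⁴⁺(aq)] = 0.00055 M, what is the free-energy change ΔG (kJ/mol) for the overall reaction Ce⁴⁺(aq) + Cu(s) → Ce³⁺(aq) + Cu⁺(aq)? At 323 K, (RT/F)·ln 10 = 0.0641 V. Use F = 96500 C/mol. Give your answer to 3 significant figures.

E°cell = +1.62 − (+0.52) = +1.10 V; the balanced reaction transfers n = 1 electron.
The reaction quotient is ([Ce³⁺(aq)]·[Cu⁺(aq)]) / [Ce⁴⁺(aq)] = 40.2; by Nernst, E = +1.10 − (0.0641/1)(1.604) = +0.9972 V.
Finally ΔG = −nFE = −(1)(96500 C/mol)(+0.9972 V) = −96.2 kJ/mol.

−96.2 kJ/mol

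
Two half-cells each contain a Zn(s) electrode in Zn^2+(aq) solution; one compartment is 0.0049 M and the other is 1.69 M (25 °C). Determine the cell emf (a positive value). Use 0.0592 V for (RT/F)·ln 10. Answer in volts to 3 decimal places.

For a concentration cell E°cell = 0, since both electrodes use the same couple.
The compartment with the higher Zn^2+(aq) concentration (1.69 M) acts as the cathode; ions are reduced there and produced at the dilute (0.0049 M) anode.
With n = 2, Ecell = −(0.0592/2)·log([dilute]/[conc]) = −(0.0592/2)·log(0.0049/1.69) = +0.075 V.

0.075 V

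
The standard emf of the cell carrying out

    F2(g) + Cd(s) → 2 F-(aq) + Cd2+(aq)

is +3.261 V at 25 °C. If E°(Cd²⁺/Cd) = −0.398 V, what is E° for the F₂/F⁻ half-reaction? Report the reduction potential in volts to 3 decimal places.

In the reaction as written the F₂/F⁻ couple is reduced (cathode) and Cd²⁺/Cd is oxidized (anode), so E°cell = E°(F₂/F⁻) − E°(Cd²⁺/Cd).
E°(F₂/F⁻) = E°cell + E°(anode) = +3.261 + (−0.398) = +2.863 V.

+2.863 V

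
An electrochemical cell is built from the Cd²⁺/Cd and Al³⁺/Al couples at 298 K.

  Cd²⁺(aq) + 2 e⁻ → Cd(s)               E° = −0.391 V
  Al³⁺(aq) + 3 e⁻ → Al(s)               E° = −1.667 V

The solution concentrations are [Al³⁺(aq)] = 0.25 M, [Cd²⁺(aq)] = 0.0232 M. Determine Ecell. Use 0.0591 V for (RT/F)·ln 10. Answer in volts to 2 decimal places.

+1.24 V

Cd²⁺/Cd is reduced (cathode, E° = −0.391 V) and Al³⁺/Al is oxidized (anode).
The standard potential is −0.391 − (−1.667) = +1.276 V and the balanced reaction transfers n = 6 electrons.
Balancing gives 3 Cd²⁺(aq) + 2 Al(s) → 3 Cd(s) + 2 Al³⁺(aq); hence Q = [Al³⁺(aq)]^2 / [Cd²⁺(aq)]^3 = 5.01×10^3 (log Q = 3.699).
Applying E = E° − (RT ln10/nF)·log Q gives +1.276 − (0.0591/6)(3.699) = +1.24 V.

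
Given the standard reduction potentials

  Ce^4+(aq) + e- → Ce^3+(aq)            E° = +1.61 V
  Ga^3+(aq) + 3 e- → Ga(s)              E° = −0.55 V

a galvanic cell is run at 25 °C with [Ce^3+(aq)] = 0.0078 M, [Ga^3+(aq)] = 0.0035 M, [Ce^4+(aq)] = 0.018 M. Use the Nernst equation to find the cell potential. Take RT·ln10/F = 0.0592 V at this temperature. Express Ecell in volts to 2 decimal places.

Since E°(Ce⁴⁺/Ce³⁺) > E°(Ga³⁺/Ga), Ce⁴⁺/Ce³⁺ serves as the cathode.
E°cell = E°cat − E°an = +1.61 − (−0.55) = +2.16 V; n = 3.
Balancing gives 3 Ce^4+(aq) + Ga(s) → 3 Ce^3+(aq) + Ga^3+(aq); hence Q = ([Ce^3+(aq)]^3·[Ga^3+(aq)]) / [Ce^4+(aq)]^3 = 0.000285 (log Q = −3.545).
By the Nernst equation, E = +2.16 − (0.0592/3)·(−3.545) = +2.23 V.

+2.23 V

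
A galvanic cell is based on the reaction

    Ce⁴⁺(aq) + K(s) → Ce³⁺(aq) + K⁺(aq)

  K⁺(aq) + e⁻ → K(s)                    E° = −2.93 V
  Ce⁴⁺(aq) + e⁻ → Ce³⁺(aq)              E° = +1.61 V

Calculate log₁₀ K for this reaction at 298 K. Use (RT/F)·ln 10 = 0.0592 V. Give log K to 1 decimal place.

log K = 76.7

The Ce⁴⁺/Ce³⁺ couple is reduced (cathode); E°cell = +1.61 − (−2.93) = +4.54 V with n = 1.
At equilibrium E = 0, so log K = nE°cell / 0.0592 = (1)(+4.54) / 0.0592 = 76.7.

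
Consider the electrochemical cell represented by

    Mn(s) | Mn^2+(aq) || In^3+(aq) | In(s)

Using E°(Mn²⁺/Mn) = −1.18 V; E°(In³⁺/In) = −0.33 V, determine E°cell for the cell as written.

+0.85 V

By convention the left-hand electrode in cell notation is the anode (oxidation) and the right-hand electrode is the cathode (reduction).
E°cell = E°(right) − E°(left) = −0.33 − (−1.18) = +0.85 V.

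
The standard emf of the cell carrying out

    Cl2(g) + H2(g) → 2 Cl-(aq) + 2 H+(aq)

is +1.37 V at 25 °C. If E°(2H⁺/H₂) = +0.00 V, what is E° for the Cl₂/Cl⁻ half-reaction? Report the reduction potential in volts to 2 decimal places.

In the reaction as written the Cl₂/Cl⁻ couple is reduced (cathode) and 2H⁺/H₂ is oxidized (anode), so E°cell = E°(Cl₂/Cl⁻) − E°(2H⁺/H₂).
E°(Cl₂/Cl⁻) = E°cell + E°(anode) = +1.37 + (+0.00) = +1.37 V.

+1.37 V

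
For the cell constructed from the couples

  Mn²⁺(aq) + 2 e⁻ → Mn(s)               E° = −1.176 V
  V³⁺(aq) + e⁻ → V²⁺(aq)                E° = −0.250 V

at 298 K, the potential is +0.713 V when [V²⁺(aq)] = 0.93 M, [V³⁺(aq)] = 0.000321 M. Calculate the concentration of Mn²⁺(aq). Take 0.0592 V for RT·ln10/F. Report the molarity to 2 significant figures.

1.9 M

With V³⁺/V²⁺ at the cathode and Mn²⁺/Mn at the anode, E°cell = −0.250 − (−1.176) = +0.926 V (n = 2).
Since E = E° − (0.0592/n)·log Q, log Q = n(E° − E)/0.0592 = 7.196.
For 2 V³⁺(aq) + Mn(s) → 2 V²⁺(aq) + Mn²⁺(aq), the reaction quotient is Q = ([V²⁺(aq)]^2·[Mn²⁺(aq)]) / [V³⁺(aq)]^2.
Solving for the unknown gives log [Mn²⁺(aq)] = 0.272, so [Mn²⁺(aq)] ≈ 1.9 M.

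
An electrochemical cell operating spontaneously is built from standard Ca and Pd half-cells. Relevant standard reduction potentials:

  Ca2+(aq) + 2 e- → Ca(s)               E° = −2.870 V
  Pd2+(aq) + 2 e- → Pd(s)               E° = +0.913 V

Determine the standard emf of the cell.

Of the two couples in this cell, the one with the more positive reduction potential is reduced at the cathode: here that is Pd²⁺/Pd (+0.913 V); Ca²⁺/Ca (−2.870 V) is the anode.
E°cell = E°(cathode) − E°(anode) = +0.913 − (−2.870) = +3.783 V.

+3.783 V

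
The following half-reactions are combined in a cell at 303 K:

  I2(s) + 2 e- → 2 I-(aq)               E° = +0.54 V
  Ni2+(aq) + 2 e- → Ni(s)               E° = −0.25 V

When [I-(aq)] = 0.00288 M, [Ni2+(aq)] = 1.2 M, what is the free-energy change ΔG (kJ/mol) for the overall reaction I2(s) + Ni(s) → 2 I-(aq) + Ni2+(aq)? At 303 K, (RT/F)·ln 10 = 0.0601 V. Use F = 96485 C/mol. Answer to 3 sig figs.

−181 kJ/mol

E°cell = +0.54 − (−0.25) = +0.79 V; the balanced reaction transfers n = 2 electrons.
Here Q = [I-(aq)]^2·[Ni2+(aq)] = 9.95×10^−6 (log Q = −5.002), giving E = +0.79 − (0.0601/2)·(−5.002) = +0.9403 V.
Then ΔG = −nFE = −2 × 96485 × +0.9403 J/mol = −181 kJ/mol.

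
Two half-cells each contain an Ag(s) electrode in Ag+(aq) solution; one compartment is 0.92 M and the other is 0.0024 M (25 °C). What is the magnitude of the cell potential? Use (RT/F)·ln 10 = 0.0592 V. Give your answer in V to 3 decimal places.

0.153 V

For a concentration cell E°cell = 0, since both electrodes use the same couple.
The compartment with the higher Ag+(aq) concentration (0.92 M) acts as the cathode; ions are reduced there and produced at the dilute (0.0024 M) anode.
With n = 1, Ecell = −(0.0592/1)·log([dilute]/[conc]) = −(0.0592/1)·log(0.0024/0.92) = +0.153 V.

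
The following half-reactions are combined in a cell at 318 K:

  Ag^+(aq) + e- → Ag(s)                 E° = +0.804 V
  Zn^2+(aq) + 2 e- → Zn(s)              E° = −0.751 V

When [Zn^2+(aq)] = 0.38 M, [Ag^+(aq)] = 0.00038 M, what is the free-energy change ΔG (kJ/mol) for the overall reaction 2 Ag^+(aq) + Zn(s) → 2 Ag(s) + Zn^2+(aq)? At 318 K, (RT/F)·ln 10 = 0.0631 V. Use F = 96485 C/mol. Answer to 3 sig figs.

E°cell = +0.804 − (−0.751) = +1.555 V; the balanced reaction transfers n = 2 electrons.
Here Q = [Zn^2+(aq)] / [Ag^+(aq)]^2 = 2.63×10^6 (log Q = 6.420), giving E = +1.555 − (0.0631/2)·(6.420) = +1.3524 V.
Then ΔG = −nFE = −2 × 96485 × +1.3524 J/mol = −261 kJ/mol.

−261 kJ/mol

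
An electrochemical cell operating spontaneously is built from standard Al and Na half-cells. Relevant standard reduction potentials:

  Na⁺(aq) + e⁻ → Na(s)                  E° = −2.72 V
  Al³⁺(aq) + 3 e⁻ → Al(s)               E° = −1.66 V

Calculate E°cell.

The Al³⁺/Al couple has the higher E°, so Al ion is reduced (cathode) and Na is oxidized (anode).
E°cell = E°(cathode) − E°(anode) = −1.66 − (−2.72) = +1.06 V.

+1.06 V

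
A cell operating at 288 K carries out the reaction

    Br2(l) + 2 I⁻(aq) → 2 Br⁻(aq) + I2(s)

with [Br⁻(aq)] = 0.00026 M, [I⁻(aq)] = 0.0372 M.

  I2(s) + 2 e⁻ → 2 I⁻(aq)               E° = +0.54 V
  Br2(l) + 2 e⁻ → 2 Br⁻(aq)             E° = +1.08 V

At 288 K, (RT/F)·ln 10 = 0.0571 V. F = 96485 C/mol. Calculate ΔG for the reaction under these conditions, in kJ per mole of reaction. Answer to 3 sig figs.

The standard cell potential is +1.08 − (+0.54) = +0.54 V, with n = 2 electrons in the balanced equation.
The reaction quotient is [Br⁻(aq)]^2 / [I⁻(aq)]^2 = 4.88×10^−5; by Nernst, E = +0.54 − (0.0571/2)(−4.311) = +0.6631 V.
Then ΔG = −nFE = −2 × 96485 × +0.6631 J/mol = −128 kJ/mol.

−128 kJ/mol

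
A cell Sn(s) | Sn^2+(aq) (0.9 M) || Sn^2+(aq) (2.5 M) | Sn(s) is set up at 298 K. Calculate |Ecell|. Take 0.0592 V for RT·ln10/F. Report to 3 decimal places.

0.013 V

For a concentration cell E°cell = 0, since both electrodes use the same couple.
The compartment with the higher Sn^2+(aq) concentration (2.5 M) acts as the cathode; ions are reduced there and produced at the dilute (0.9 M) anode.
With n = 2, Ecell = −(0.0592/2)·log([dilute]/[conc]) = −(0.0592/2)·log(0.9/2.5) = +0.013 V.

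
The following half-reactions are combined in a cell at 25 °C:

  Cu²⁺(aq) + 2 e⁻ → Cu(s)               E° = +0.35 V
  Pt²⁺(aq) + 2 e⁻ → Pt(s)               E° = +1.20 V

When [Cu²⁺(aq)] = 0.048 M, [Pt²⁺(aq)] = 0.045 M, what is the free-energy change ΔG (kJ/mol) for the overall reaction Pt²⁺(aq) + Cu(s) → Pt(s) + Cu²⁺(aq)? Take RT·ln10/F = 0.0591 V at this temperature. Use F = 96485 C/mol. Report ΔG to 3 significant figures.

−164 kJ/mol

E°cell = +1.20 − (+0.35) = +0.85 V; the balanced reaction transfers n = 2 electrons.
Q = [Cu²⁺(aq)] / [Pt²⁺(aq)] = 1.07, so log Q = 0.028 and E = +0.85 − (0.0591/2)(0.028) = +0.8492 V.
Finally ΔG = −nFE = −(2)(96485 C/mol)(+0.8492 V) = −164 kJ/mol.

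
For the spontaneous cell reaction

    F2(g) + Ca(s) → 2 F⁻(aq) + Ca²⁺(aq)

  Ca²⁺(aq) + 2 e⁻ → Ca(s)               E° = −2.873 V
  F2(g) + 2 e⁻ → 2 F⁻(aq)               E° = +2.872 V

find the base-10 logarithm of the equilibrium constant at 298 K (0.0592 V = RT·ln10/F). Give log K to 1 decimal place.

log K = 194.1

The F₂/F⁻ couple is reduced (cathode); E°cell = +2.872 − (−2.873) = +5.745 V with n = 2.
At equilibrium E = 0, so log K = nE°cell / 0.0592 = (2)(+5.745) / 0.0592 = 194.1.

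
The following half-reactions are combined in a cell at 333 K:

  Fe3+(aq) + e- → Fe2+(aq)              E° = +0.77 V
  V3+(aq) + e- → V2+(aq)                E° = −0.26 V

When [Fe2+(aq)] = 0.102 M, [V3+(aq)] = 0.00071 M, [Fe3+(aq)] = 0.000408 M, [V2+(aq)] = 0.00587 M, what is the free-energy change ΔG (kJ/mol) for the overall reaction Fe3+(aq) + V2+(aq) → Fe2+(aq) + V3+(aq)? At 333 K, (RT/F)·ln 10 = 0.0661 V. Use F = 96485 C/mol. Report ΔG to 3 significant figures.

−89.9 kJ/mol

E°cell = +0.77 − (−0.26) = +1.03 V; the balanced reaction transfers n = 1 electron.
The reaction quotient is ([Fe2+(aq)]·[V3+(aq)]) / ([Fe3+(aq)]·[V2+(aq)]) = 30.2; by Nernst, E = +1.03 − (0.0661/1)(1.481) = +0.9321 V.
Finally ΔG = −nFE = −(1)(96485 C/mol)(+0.9321 V) = −89.9 kJ/mol.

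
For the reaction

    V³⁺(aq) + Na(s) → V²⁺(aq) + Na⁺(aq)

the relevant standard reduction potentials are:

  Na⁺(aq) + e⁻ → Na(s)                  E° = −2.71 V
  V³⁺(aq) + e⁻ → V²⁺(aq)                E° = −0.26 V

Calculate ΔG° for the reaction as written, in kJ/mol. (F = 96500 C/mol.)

−236 kJ/mol

In the reaction as written V³⁺(aq) is reduced, so the V³⁺/V²⁺ couple is the cathode and Na⁺/Na is the anode.
E°cell = −0.26 − (−2.71) = +2.45 V; balancing electrons gives n = 1.
ΔG° = −nFE°cell = −(1)(96500)(+2.45) J/mol = −236 kJ/mol.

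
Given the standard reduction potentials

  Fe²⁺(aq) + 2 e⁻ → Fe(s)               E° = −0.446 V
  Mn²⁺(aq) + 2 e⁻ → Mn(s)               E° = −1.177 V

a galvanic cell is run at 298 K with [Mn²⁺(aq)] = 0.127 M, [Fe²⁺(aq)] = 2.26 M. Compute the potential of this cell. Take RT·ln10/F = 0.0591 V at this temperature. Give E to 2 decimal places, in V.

+0.77 V

The Fe²⁺/Fe couple has the more positive E°, so it is the cathode; Mn²⁺/Mn is the anode.
E°cell = −0.446 − (−1.177) = +0.731 V, with n = 2 electrons transferred.
For the overall reaction Fe²⁺(aq) + Mn(s) → Fe(s) + Mn²⁺(aq), Q = [Mn²⁺(aq)] / [Fe²⁺(aq)] = 0.0562, giving log Q = −1.250.
Applying E = E° − (RT ln10/nF)·log Q gives +0.731 − (0.0591/2)(−1.250) = +0.77 V.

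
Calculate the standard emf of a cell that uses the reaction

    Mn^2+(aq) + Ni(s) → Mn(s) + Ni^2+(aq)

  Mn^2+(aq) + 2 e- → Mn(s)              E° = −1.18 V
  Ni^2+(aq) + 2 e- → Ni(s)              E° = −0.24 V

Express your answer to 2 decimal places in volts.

−0.94 V

Mn^2+(aq) gains electrons, so the Mn²⁺/Mn couple is the cathode; the Ni²⁺/Ni couple is the anode.
E°cell = E°(cathode) − E°(anode) = −1.18 − (−0.24) = −0.94 V.
The negative E°cell means the reaction is non-spontaneous in the direction written.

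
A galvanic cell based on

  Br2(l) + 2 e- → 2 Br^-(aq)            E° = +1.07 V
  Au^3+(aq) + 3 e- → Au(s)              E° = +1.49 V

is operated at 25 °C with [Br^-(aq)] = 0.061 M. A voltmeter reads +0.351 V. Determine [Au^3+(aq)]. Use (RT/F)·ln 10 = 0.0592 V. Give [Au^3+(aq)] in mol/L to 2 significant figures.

With Au³⁺/Au at the cathode and Br₂/Br⁻ at the anode, E°cell = +1.49 − (+1.07) = +0.42 V (n = 6).
From the Nernst equation, log Q = n(E° − E)/0.0592 = 6·(+0.42 − (+0.351))/0.0592 = 6.993.
Balancing electrons gives 2 Au^3+(aq) + 6 Br^-(aq) → 2 Au(s) + 3 Br2(l); thus Q = 1 / ([Au^3+(aq)]^2·[Br^-(aq)]^6).
Isolating [Au^3+(aq)] in Q = 10^{6.993} yields log [Au^3+(aq)] = 0.148, i.e. 1.4 M.

1.4 M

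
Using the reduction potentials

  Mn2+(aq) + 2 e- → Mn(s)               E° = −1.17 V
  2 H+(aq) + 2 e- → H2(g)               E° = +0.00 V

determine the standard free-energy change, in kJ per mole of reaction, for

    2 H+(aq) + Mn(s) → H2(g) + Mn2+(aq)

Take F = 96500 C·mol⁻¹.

In the reaction as written H+(aq) is reduced, so the 2H⁺/H₂ couple is the cathode and Mn²⁺/Mn is the anode.
E°cell = +0.00 − (−1.17) = +1.17 V; balancing electrons gives n = 2.
ΔG° = −nFE°cell = −(2)(96500)(+1.17) J/mol = −226 kJ/mol.

−226 kJ/mol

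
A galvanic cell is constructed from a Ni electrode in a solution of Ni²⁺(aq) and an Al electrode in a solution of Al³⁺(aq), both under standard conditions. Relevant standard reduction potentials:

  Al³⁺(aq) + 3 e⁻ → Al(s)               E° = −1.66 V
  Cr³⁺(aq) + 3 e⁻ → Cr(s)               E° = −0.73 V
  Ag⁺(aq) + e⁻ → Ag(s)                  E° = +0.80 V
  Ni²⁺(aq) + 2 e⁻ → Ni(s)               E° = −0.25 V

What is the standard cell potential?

+1.41 V

The Ni²⁺/Ni couple has the higher E°, so Ni ion is reduced (cathode) and Al is oxidized (anode).
E°cell = E°(cathode) − E°(anode) = −0.25 − (−1.66) = +1.41 V.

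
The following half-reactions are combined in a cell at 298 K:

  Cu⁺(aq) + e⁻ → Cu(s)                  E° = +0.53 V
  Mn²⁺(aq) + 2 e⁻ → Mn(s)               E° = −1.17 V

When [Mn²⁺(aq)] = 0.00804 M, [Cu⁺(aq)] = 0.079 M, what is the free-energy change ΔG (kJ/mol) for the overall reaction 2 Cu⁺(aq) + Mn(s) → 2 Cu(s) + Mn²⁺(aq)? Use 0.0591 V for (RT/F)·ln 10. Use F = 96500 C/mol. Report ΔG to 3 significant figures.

−327 kJ/mol

E°cell = +0.53 − (−1.17) = +1.70 V; the balanced reaction transfers n = 2 electrons.
Q = [Mn²⁺(aq)] / [Cu⁺(aq)]^2 = 1.29, so log Q = 0.110 and E = +1.70 − (0.0591/2)(0.110) = +1.6967 V.
ΔG = −nFE = −(2)(96500)(+1.6967) J/mol = −327 kJ/mol.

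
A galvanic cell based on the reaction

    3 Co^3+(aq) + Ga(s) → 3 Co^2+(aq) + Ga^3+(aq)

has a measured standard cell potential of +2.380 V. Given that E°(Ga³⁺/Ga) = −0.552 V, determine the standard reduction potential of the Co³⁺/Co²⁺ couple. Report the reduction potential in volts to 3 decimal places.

In the reaction as written the Co³⁺/Co²⁺ couple is reduced (cathode) and Ga³⁺/Ga is oxidized (anode), so E°cell = E°(Co³⁺/Co²⁺) − E°(Ga³⁺/Ga).
E°(Co³⁺/Co²⁺) = E°cell + E°(anode) = +2.380 + (−0.552) = +1.828 V.

+1.828 V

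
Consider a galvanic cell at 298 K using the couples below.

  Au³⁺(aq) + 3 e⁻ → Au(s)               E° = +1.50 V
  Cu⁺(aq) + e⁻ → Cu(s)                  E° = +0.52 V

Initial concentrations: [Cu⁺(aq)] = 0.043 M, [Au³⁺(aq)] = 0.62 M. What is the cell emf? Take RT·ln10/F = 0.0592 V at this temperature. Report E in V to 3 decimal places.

Since E°(Au³⁺/Au) > E°(Cu⁺/Cu), Au³⁺/Au serves as the cathode.
The standard potential is +1.50 − (+0.52) = +0.98 V and the balanced reaction transfers n = 3 electrons.
For the overall reaction Au³⁺(aq) + 3 Cu(s) → Au(s) + 3 Cu⁺(aq), Q = [Cu⁺(aq)]^3 / [Au³⁺(aq)] = 0.000128, giving log Q = −3.892.
Applying E = E° − (RT ln10/nF)·log Q gives +0.98 − (0.0592/3)(−3.892) = +1.057 V.

+1.057 V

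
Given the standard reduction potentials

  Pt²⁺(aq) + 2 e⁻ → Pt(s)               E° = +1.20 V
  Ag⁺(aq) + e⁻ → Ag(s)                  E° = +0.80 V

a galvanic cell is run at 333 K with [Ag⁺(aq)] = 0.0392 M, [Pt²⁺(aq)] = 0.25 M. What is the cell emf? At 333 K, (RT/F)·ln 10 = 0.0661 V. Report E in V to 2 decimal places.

The Pt²⁺/Pt couple has the more positive E°, so it is the cathode; Ag⁺/Ag is the anode.
E°cell = E°cat − E°an = +1.20 − (+0.80) = +0.40 V; n = 2.
For the overall reaction Pt²⁺(aq) + 2 Ag(s) → Pt(s) + 2 Ag⁺(aq), Q = [Ag⁺(aq)]^2 / [Pt²⁺(aq)] = 0.00615, giving log Q = −2.211.
By the Nernst equation, E = +0.40 − (0.0661/2)·(−2.211) = +0.47 V.

+0.47 V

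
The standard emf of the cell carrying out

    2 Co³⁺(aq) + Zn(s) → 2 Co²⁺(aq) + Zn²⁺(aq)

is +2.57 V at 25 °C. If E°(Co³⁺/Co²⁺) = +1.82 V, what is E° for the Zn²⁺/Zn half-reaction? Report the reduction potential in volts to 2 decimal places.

−0.75 V

In the reaction as written the Co³⁺/Co²⁺ couple is reduced (cathode) and Zn²⁺/Zn is oxidized (anode), so E°cell = E°(Co³⁺/Co²⁺) − E°(Zn²⁺/Zn).
E°(Zn²⁺/Zn) = E°(cathode) − E°cell = +1.82 − (+2.57) = −0.75 V.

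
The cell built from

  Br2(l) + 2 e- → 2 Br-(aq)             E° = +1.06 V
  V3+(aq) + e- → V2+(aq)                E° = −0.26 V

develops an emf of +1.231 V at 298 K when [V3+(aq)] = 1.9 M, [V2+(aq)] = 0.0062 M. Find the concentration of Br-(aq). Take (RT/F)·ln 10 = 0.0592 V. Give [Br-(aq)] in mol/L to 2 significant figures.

The Br₂/Br⁻ couple has the larger reduction potential, so it is the cathode: E°cell = +1.06 − (−0.26) = +1.32 V and n = 2.
Since E = E° − (0.0592/n)·log Q, log Q = n(E° − E)/0.0592 = 3.007.
The balanced reaction is Br2(l) + 2 V2+(aq) → 2 Br-(aq) + 2 V3+(aq), so Q = ([Br-(aq)]^2·[V3+(aq)]^2) / [V2+(aq)]^2.
Isolating [Br-(aq)] in Q = 10^{3.007} yields log [Br-(aq)] = −0.983, i.e. 0.10 M.

0.10 M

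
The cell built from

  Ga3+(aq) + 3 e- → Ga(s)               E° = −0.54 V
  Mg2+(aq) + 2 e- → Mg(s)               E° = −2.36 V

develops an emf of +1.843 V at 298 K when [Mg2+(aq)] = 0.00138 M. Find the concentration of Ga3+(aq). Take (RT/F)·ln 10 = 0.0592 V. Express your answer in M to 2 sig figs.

0.00075 M

With Ga³⁺/Ga at the cathode and Mg²⁺/Mg at the anode, E°cell = −0.54 − (−2.36) = +1.82 V (n = 6).
From the Nernst equation, log Q = n(E° − E)/0.0592 = 6·(+1.82 − (+1.843))/0.0592 = −2.331.
Balancing electrons gives 2 Ga3+(aq) + 3 Mg(s) → 2 Ga(s) + 3 Mg2+(aq); thus Q = [Mg2+(aq)]^3 / [Ga3+(aq)]^2.
Solving for the unknown gives log [Ga3+(aq)] = −3.125, so [Ga3+(aq)] ≈ 0.00075 M.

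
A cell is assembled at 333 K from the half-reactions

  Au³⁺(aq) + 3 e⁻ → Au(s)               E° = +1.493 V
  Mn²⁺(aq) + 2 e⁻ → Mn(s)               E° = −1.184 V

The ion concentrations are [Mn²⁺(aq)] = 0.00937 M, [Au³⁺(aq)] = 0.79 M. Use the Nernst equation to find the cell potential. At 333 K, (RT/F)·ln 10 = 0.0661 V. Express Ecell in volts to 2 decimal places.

+2.74 V

The Au³⁺/Au couple has the more positive E°, so it is the cathode; Mn²⁺/Mn is the anode.
E°cell = +1.493 − (−1.184) = +2.677 V, with n = 6 electrons transferred.
Balancing gives 2 Au³⁺(aq) + 3 Mn(s) → 2 Au(s) + 3 Mn²⁺(aq); hence Q = [Mn²⁺(aq)]^3 / [Au³⁺(aq)]^2 = 1.32×10^−6 (log Q = −5.880).
E = E° − (0.0661/n)·log Q = +2.677 − (0.0661/6)(−5.880) = +2.74 V.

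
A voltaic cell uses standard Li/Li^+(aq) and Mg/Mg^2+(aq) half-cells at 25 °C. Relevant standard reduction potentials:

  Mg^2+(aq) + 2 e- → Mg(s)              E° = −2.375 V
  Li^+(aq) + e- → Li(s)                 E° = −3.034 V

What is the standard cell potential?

+0.659 V

The Mg²⁺/Mg couple has the higher E°, so Mg ion is reduced (cathode) and Li is oxidized (anode).
E°cell = E°(cathode) − E°(anode) = −2.375 − (−3.034) = +0.659 V.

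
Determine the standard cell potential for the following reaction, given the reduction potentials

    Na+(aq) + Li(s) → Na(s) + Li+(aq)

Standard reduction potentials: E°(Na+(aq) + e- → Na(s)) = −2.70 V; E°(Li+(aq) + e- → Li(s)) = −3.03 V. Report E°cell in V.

+0.33 V

Na+(aq) gains electrons, so the Na⁺/Na couple is the cathode; the Li⁺/Li couple is the anode.
E°cell = E°(cathode) − E°(anode) = −2.70 − (−3.03) = +0.33 V.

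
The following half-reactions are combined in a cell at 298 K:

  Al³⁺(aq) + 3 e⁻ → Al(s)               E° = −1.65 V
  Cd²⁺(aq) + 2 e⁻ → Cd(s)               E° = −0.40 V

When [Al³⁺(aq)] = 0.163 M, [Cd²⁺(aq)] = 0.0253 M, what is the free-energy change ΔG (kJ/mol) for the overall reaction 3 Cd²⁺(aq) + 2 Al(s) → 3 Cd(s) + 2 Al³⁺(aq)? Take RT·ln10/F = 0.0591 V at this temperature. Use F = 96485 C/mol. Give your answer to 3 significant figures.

−705 kJ/mol

With Cd²⁺/Cd reduced at the cathode, E°cell = −0.40 − (−1.65) = +1.25 V and n = 6.
Here Q = [Al³⁺(aq)]^2 / [Cd²⁺(aq)]^3 = 1.64×10^3 (log Q = 3.215), giving E = +1.25 − (0.0591/6)·(3.215) = +1.2183 V.
ΔG = −nFE = −(6)(96485)(+1.2183) J/mol = −705 kJ/mol.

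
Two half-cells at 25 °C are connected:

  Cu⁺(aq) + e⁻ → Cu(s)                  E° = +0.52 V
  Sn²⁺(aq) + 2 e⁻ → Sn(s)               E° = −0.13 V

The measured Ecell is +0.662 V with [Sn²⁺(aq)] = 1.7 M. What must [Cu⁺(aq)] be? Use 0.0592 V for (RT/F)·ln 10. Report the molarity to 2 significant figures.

2.1 M

Cu⁺/Cu is the cathode (higher E°); E°cell = +0.52 − (−0.13) = +0.65 V with n = 2.
From the Nernst equation, log Q = n(E° − E)/0.0592 = 2·(+0.65 − (+0.662))/0.0592 = −0.405.
The balanced reaction is 2 Cu⁺(aq) + Sn(s) → 2 Cu(s) + Sn²⁺(aq), so Q = [Sn²⁺(aq)] / [Cu⁺(aq)]^2.
Solving for the unknown gives log [Cu⁺(aq)] = 0.318, so [Cu⁺(aq)] ≈ 2.1 M.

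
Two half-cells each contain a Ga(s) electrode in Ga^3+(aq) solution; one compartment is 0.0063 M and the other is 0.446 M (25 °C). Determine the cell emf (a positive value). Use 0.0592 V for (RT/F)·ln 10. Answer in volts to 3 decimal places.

For a concentration cell E°cell = 0, since both electrodes use the same couple.
The compartment with the higher Ga^3+(aq) concentration (0.446 M) acts as the cathode; ions are reduced there and produced at the dilute (0.0063 M) anode.
With n = 3, Ecell = −(0.0592/3)·log([dilute]/[conc]) = −(0.0592/3)·log(0.0063/0.446) = +0.037 V.

0.037 V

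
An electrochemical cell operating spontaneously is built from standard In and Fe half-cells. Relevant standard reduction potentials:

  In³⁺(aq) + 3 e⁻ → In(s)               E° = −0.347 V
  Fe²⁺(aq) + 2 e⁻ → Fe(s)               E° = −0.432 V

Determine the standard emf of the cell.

The In³⁺/In couple has the higher E°, so In ion is reduced (cathode) and Fe is oxidized (anode).
E°cell = E°(cathode) − E°(anode) = −0.347 − (−0.432) = +0.085 V.

+0.085 V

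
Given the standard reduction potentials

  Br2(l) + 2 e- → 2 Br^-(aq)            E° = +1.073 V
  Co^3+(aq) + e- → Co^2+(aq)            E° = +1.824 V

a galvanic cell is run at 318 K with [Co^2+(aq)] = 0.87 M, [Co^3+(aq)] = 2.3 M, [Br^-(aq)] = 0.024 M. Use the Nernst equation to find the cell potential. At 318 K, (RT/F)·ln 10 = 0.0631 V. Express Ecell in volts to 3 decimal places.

+0.675 V

The Co³⁺/Co²⁺ couple has the more positive E°, so it is the cathode; Br₂/Br⁻ is the anode.
E°cell = +1.824 − (+1.073) = +0.751 V, with n = 2 electrons transferred.
The balanced reaction is 2 Co^3+(aq) + 2 Br^-(aq) → 2 Co^2+(aq) + Br2(l), so Q = [Co^2+(aq)]^2 / ([Co^3+(aq)]^2·[Br^-(aq)]^2) = 248 and log Q = 2.395.
Applying E = E° − (RT ln10/nF)·log Q gives +0.751 − (0.0631/2)(2.395) = +0.675 V.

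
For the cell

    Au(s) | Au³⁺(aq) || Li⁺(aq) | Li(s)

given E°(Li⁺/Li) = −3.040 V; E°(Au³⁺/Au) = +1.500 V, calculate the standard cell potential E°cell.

−4.540 V

By convention the left-hand electrode in cell notation is the anode (oxidation) and the right-hand electrode is the cathode (reduction).
E°cell = E°(right) − E°(left) = −3.040 − (+1.500) = −4.540 V.
The negative sign shows that, as written, the cell would require an external voltage to drive the reaction.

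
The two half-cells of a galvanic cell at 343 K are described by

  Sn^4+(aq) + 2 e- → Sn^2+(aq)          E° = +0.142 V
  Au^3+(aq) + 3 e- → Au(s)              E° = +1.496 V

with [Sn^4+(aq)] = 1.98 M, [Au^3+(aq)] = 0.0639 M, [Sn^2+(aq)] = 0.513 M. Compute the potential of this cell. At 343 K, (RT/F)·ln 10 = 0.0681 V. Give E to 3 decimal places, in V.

The Au³⁺/Au couple has the more positive E°, so it is the cathode; Sn⁴⁺/Sn²⁺ is the anode.
The standard potential is +1.496 − (+0.142) = +1.354 V and the balanced reaction transfers n = 6 electrons.
Balancing gives 2 Au^3+(aq) + 3 Sn^2+(aq) → 2 Au(s) + 3 Sn^4+(aq); hence Q = [Sn^4+(aq)]^3 / ([Au^3+(aq)]^2·[Sn^2+(aq)]^3) = 1.41×10^4 (log Q = 4.149).
Applying E = E° − (RT ln10/nF)·log Q gives +1.354 − (0.0681/6)(4.149) = +1.307 V.

+1.307 V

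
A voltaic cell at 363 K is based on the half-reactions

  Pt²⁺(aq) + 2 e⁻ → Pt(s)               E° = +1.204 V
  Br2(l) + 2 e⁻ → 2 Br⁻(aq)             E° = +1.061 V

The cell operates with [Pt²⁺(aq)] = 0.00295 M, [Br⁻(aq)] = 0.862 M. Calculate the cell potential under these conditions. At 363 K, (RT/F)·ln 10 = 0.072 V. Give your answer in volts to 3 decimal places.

+0.047 V

The Pt²⁺/Pt couple has the more positive E°, so it is the cathode; Br₂/Br⁻ is the anode.
E°cell = +1.204 − (+1.061) = +0.143 V, with n = 2 electrons transferred.
Balancing gives Pt²⁺(aq) + 2 Br⁻(aq) → Pt(s) + Br2(l); hence Q = 1 / ([Pt²⁺(aq)]·[Br⁻(aq)]^2) = 456 (log Q = 2.659).
By the Nernst equation, E = +0.143 − (0.072/2)·(2.659) = +0.047 V.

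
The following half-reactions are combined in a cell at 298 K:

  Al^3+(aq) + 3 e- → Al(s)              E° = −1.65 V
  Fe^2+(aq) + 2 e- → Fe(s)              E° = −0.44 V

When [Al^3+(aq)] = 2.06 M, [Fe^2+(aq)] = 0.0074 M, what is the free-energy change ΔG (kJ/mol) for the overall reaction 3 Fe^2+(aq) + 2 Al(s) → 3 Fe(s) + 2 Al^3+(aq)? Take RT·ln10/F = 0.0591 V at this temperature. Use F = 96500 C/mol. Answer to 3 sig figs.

With Fe²⁺/Fe reduced at the cathode, E°cell = −0.44 − (−1.65) = +1.21 V and n = 6.
The reaction quotient is [Al^3+(aq)]^2 / [Fe^2+(aq)]^3 = 1.05×10^7; by Nernst, E = +1.21 − (0.0591/6)(7.020) = +1.1409 V.
ΔG = −nFE = −(6)(96500)(+1.1409) J/mol = −661 kJ/mol.

−661 kJ/mol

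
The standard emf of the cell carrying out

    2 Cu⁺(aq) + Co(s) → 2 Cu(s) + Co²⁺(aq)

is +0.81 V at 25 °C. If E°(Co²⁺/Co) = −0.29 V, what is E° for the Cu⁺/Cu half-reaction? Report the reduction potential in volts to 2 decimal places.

+0.52 V

In the reaction as written the Cu⁺/Cu couple is reduced (cathode) and Co²⁺/Co is oxidized (anode), so E°cell = E°(Cu⁺/Cu) − E°(Co²⁺/Co).
E°(Cu⁺/Cu) = E°cell + E°(anode) = +0.81 + (−0.29) = +0.52 V.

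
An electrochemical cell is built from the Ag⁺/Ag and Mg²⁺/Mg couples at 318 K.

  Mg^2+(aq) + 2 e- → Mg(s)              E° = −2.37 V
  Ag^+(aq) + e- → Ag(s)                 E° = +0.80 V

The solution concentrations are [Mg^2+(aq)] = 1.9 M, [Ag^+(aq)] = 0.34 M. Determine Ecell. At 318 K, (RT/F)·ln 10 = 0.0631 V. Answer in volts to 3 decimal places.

Since E°(Ag⁺/Ag) > E°(Mg²⁺/Mg), Ag⁺/Ag serves as the cathode.
E°cell = +0.80 − (−2.37) = +3.17 V, with n = 2 electrons transferred.
The balanced reaction is 2 Ag^+(aq) + Mg(s) → 2 Ag(s) + Mg^2+(aq), so Q = [Mg^2+(aq)] / [Ag^+(aq)]^2 = 16.4 and log Q = 1.216.
By the Nernst equation, E = +3.17 − (0.0631/2)·(1.216) = +3.132 V.

+3.132 V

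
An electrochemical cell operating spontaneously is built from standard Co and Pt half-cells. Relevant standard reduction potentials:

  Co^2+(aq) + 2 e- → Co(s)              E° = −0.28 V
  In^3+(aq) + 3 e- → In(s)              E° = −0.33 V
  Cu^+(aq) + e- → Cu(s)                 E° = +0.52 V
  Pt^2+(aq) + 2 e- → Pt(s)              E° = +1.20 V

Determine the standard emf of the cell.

Of the two couples in this cell, the one with the more positive reduction potential is reduced at the cathode: here that is Pt²⁺/Pt (+1.20 V); Co²⁺/Co (−0.28 V) is the anode.
E°cell = E°(cathode) − E°(anode) = +1.20 − (−0.28) = +1.48 V.

+1.48 V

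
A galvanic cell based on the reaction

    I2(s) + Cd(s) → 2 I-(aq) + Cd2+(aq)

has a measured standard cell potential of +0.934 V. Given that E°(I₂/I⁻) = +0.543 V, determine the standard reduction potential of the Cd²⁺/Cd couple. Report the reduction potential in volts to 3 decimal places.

In the reaction as written the I₂/I⁻ couple is reduced (cathode) and Cd²⁺/Cd is oxidized (anode), so E°cell = E°(I₂/I⁻) − E°(Cd²⁺/Cd).
E°(Cd²⁺/Cd) = E°(cathode) − E°cell = +0.543 − (+0.934) = −0.391 V.

−0.391 V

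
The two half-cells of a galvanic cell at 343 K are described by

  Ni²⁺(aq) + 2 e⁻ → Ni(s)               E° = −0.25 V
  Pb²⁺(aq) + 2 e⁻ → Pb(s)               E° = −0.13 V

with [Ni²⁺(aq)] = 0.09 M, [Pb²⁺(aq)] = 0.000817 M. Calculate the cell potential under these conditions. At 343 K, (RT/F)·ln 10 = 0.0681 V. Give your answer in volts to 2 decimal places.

+0.05 V

Since E°(Pb²⁺/Pb) > E°(Ni²⁺/Ni), Pb²⁺/Pb serves as the cathode.
E°cell = −0.13 − (−0.25) = +0.12 V, with n = 2 electrons transferred.
Balancing gives Pb²⁺(aq) + Ni(s) → Pb(s) + Ni²⁺(aq); hence Q = [Ni²⁺(aq)] / [Pb²⁺(aq)] = 110 (log Q = 2.042).
E = E° − (0.0681/n)·log Q = +0.12 − (0.0681/2)(2.042) = +0.05 V.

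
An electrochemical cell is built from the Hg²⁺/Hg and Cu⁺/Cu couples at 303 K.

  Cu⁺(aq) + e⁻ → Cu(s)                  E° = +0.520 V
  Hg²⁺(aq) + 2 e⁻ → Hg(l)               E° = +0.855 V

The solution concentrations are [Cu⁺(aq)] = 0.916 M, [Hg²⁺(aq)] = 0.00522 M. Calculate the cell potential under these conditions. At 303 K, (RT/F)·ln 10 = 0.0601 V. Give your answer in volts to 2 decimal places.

Hg²⁺/Hg is reduced (cathode, E° = +0.855 V) and Cu⁺/Cu is oxidized (anode).
The standard potential is +0.855 − (+0.520) = +0.335 V and the balanced reaction transfers n = 2 electrons.
Balancing gives Hg²⁺(aq) + 2 Cu(s) → Hg(l) + 2 Cu⁺(aq); hence Q = [Cu⁺(aq)]^2 / [Hg²⁺(aq)] = 161 (log Q = 2.206).
E = E° − (0.0601/n)·log Q = +0.335 − (0.0601/2)(2.206) = +0.27 V.

+0.27 V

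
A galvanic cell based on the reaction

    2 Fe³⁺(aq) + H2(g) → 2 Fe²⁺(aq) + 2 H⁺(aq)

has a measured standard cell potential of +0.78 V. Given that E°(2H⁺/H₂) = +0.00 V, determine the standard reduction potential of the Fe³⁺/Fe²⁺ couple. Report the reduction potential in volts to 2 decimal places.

In the reaction as written the Fe³⁺/Fe²⁺ couple is reduced (cathode) and 2H⁺/H₂ is oxidized (anode), so E°cell = E°(Fe³⁺/Fe²⁺) − E°(2H⁺/H₂).
E°(Fe³⁺/Fe²⁺) = E°cell + E°(anode) = +0.78 + (+0.00) = +0.78 V.

+0.78 V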